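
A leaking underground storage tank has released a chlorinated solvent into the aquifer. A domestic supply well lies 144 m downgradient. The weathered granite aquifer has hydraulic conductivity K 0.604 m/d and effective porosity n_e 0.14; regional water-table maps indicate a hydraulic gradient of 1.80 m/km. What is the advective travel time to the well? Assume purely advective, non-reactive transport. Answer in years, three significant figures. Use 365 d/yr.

50.8 years

q = Ki = 0.604 × 0.0018 = 0.001087 m/d
v = Ki/n = 0.604·0.0018/0.14 = 0.007766 m/d
t = L / v = 144 / 0.007766 = 18540 d
   = 18540 / 365 = 50.8 yr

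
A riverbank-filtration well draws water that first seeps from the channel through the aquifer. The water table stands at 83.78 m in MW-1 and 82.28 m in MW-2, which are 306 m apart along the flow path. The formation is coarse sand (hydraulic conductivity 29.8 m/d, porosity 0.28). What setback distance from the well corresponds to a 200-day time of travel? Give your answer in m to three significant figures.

104 m

Hydraulic gradient i = (83.78 − 82.28) / 306 = 1.50 / 306 = 0.004902
q = Ki = 29.8 × 0.004902 = 0.1461 m/d
v = Ki/n = 29.8·0.004902/0.28 = 0.5217 m/d
L = v × T = 0.5217 × 200 = 104.3 m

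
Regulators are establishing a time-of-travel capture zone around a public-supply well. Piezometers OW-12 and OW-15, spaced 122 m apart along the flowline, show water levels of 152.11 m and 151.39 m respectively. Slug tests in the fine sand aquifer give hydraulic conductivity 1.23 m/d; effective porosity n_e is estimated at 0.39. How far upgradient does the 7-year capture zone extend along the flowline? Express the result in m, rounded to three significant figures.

Hydraulic gradient i = (152.11 − 151.39) / 122 = 0.72 / 122 = 0.005902
Darcy flux q = K·i = 1.23 × 0.005902 = 0.007259 m/d
Average linear velocity = 0.007259 / 0.39 = 0.01861 m/d
T = 7 yr × 365 = 2555 d
L = v × T = 0.01861 × 2555 = 47.56 m

47.6 m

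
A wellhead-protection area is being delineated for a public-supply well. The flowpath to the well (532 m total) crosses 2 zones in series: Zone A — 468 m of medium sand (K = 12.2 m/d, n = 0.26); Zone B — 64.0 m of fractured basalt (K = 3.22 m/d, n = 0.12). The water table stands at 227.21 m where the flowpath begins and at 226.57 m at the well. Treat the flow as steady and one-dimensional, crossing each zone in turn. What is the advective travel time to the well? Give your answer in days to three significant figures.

Total head drop ΔH = 227.21 − 226.57 = 0.64 m
Steady 1-D flow in series ⇒ the Darcy flux q is identical in every zone and the zone head losses add (resistances L/K in series).
Σ(L/K) = 468/12.2 + 64.0/3.22 = 38.36 + 19.88 = 58.24 d
q = ΔH / Σ(L/K) = 0.64 / 58.24 = 0.01099 m/d (same in every zone)
Zone A: v = q/n = 0.01099/0.26 = 0.04227 m/d → t_A = 468/0.04227 = 11070 d
Zone B: v = q/n = 0.01099/0.12 = 0.09158 m/d → t_B = 64.0/0.09158 = 698.8 d
Total t = 11070 + 698.8 = 11770 d

11800 days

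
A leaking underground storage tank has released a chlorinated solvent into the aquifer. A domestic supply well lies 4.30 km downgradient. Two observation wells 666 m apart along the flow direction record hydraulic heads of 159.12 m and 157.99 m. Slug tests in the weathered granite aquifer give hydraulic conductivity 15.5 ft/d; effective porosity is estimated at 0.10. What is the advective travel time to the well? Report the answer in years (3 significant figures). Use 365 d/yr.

Hydraulic gradient i = (159.12 − 157.99) / 666 = 1.13 / 666 = 0.001697
K = 15.5 ft/d × 0.3048 = 4.724 m/d
Darcy flux q = K·i = 4.724 × 0.001697 = 0.008016 m/d
Average linear velocity = 0.008016 / 0.10 = 0.08016 m/d
L = 4.30 km = 4300 m
t = L / v = 4300 / 0.08016 = 53640 d
   = 53640 / 365 = 147 yr

147 years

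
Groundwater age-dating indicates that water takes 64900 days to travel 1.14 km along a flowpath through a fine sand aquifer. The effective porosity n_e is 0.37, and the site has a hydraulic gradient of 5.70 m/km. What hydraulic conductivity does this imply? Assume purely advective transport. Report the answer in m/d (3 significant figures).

L = 1.14 km = 1140 m
v = L / t = 1140 / 64900 = 0.01757 m/d
K = v · n / i = 0.01757 × 0.37 / 0.0057 = 1.14 m/d

1.14 m/d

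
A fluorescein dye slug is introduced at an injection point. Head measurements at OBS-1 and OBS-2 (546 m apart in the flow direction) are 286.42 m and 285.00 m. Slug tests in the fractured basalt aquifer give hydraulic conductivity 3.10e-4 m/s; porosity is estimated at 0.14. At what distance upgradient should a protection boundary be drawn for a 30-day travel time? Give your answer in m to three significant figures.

14.9 m

Hydraulic gradient i = (286.42 − 285.00) / 546 = 1.42 / 546 = 0.002601
K = 3.10e-4 m/s × 86400 s/d = 26.78 m/d
q = Ki = 26.78 × 0.002601 = 0.06966 m/d
v = Ki/n = 26.78·0.002601/0.14 = 0.4976 m/d
L = v × T = 0.4976 × 30 = 14.93 m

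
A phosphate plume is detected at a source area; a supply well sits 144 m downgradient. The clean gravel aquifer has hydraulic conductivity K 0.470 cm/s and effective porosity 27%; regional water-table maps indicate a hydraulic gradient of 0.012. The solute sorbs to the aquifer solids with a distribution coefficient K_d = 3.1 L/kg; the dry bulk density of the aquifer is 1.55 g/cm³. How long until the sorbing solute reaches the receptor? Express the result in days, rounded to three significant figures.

150 days

K = 0.470 cm/s × 864 = 406.1 m/d
Specific discharge q = 406.1 × 0.012 = 4.873 m/d
v = Ki/n = 406.1·0.012/0.27 = 18.05 m/d
Retardation R = 1 + ρ_b·K_d/n = 1 + 1.55×3.1/0.27 = 18.80
Contaminant velocity v_c = v/R = 18.05/18.80 = 0.9602 m/d
t = L/v_c = 144/0.9602 = 150.0 d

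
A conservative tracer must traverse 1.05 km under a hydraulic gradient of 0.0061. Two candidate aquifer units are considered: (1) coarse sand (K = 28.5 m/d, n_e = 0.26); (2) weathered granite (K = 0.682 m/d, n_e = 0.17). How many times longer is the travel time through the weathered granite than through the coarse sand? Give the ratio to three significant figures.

Unit 1 (coarse sand): v = 28.5×0.0061/0.26 = 0.6687 m/d, t = 1050/0.6687 = 1570 d
Unit 2 (weathered granite): v = 0.682×0.0061/0.17 = 0.02447 m/d, t = 1050/0.02447 = 42910 d
t(weathered granite) / t(coarse sand) = 42910/1570 = 27.3

27.3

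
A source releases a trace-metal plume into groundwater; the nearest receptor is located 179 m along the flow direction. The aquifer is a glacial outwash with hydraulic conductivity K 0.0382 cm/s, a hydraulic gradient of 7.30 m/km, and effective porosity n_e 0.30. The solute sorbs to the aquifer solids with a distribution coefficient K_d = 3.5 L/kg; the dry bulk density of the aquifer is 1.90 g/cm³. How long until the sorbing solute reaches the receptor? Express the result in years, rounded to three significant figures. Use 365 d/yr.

K = 0.0382 cm/s × 864 = 33.00 m/d
Specific discharge q = 33.00 × 0.0073 = 0.2409 m/d
v = Ki/n = 33.00·0.0073/0.30 = 0.8031 m/d
Retardation R = 1 + ρ_b·K_d/n = 1 + 1.90×3.5/0.30 = 23.17
Contaminant velocity v_c = v/R = 0.8031/23.17 = 0.03467 m/d
t = L/v_c = 179/0.03467 = 5163 d
   = 5163/365 = 14.1 yr

14.1 years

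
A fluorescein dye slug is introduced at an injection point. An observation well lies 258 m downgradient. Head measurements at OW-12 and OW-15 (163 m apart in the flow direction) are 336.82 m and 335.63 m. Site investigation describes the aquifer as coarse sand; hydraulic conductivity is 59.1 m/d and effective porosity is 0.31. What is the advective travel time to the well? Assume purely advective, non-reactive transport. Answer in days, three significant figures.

Hydraulic gradient i = (336.82 − 335.63) / 163 = 1.19 / 163 = 0.007301
Specific discharge q = 59.1 × 0.007301 = 0.4315 m/d
v_s = q/n_e = 0.4315/0.31 = 1.392 m/d
t = L / v = 258 / 1.392 = 185.4 d

185 days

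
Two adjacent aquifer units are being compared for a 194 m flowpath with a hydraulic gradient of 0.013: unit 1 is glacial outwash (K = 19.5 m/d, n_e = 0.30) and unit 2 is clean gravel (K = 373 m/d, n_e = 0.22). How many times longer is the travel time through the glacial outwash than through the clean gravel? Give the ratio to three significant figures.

Unit 1 (glacial outwash): v = 19.5×0.013/0.30 = 0.8450 m/d, t = 194/0.8450 = 229.6 d
Unit 2 (clean gravel): v = 373×0.013/0.22 = 22.04 m/d, t = 194/22.04 = 8.802 d
t(glacial outwash) / t(clean gravel) = 229.6/8.802 = 26.1

26.1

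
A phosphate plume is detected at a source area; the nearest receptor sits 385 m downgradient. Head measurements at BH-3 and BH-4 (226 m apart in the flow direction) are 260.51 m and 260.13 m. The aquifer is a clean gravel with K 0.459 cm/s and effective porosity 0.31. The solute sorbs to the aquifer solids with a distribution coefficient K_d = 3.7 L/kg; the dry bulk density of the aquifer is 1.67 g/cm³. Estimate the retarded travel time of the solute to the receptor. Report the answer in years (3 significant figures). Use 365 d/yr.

Hydraulic gradient i = (260.51 − 260.13) / 226 = 0.38 / 226 = 0.001681
K = 0.459 cm/s × 864 = 396.6 m/d
Darcy flux q = K·i = 396.6 × 0.001681 = 0.6668 m/d
v_s = q/n_e = 0.6668/0.31 = 2.151 m/d
Retardation R = 1 + ρ_b·K_d/n = 1 + 1.67×3.7/0.31 = 20.93
Contaminant velocity v_c = v/R = 2.151/20.93 = 0.1028 m/d
t = L/v_c = 385/0.1028 = 3747 d
   = 3747/365 = 10.3 yr

10.3 years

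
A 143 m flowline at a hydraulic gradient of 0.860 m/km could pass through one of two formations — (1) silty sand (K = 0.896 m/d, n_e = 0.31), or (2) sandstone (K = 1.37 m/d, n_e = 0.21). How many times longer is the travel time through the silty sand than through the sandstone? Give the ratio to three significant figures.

Unit 1 (silty sand): v = 0.896×8.6e-4/0.31 = 0.002486 m/d, t = 143/0.002486 = 57530 d
Unit 2 (sandstone): v = 1.37×8.6e-4/0.21 = 0.005610 m/d, t = 143/0.005610 = 25490 d
t(silty sand) / t(sandstone) = 57530/25490 = 2.26

2.26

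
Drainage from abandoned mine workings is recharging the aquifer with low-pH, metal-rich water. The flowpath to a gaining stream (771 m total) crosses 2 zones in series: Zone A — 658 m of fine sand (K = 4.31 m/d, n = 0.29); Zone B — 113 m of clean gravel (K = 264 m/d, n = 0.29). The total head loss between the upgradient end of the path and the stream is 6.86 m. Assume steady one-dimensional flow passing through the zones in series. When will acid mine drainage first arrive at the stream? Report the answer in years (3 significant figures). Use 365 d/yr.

Steady 1-D flow in series ⇒ the Darcy flux q is identical in every zone and the zone head losses add (resistances L/K in series).
Σ(L/K) = 658/4.31 + 113/264 = 152.7 + 0.4280 = 153.1 d
q = ΔH / Σ(L/K) = 6.86 / 153.1 = 0.04481 m/d (same in every zone)
Zone A: v = q/n = 0.04481/0.29 = 0.1545 m/d → t_A = 658/0.1545 = 4259 d
Zone B: v = q/n = 0.04481/0.29 = 0.1545 m/d → t_B = 113/0.1545 = 731.3 d
Total t = 4259 + 731.3 = 4990 d
   = 4990 / 365 = 13.7 yr

13.7 years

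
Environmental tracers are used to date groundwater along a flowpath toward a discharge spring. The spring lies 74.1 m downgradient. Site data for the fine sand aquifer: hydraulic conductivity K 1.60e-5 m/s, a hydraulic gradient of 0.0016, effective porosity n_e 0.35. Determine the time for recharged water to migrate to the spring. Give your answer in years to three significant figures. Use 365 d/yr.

32.1 years

K = 1.60e-5 m/s × 86400 s/d = 1.382 m/d
q = Ki = 1.382 × 0.0016 = 0.002212 m/d
v = Ki/n = 1.382·0.0016/0.35 = 0.006320 m/d
t = L / v = 74.1 / 0.006320 = 11730 d
   = 11730 / 365 = 32.1 yr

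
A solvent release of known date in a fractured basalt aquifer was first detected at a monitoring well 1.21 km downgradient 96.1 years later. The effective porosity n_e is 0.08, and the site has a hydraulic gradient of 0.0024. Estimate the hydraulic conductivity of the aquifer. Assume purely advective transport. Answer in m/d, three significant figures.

t = 96.1 years = 35080 d
L = 1.21 km = 1210 m
v = L / t = 1210 / 35080 = 0.03450 m/d
K = v · n / i = 0.03450 × 0.08 / 0.0024 = 1.15 m/d

1.15 m/d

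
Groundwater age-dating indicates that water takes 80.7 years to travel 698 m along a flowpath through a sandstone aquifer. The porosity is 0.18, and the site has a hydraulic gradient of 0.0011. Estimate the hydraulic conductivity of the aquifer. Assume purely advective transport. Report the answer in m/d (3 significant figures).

3.88 m/d

t = 80.7 years = 29460 d
v = L / t = 698 / 29460 = 0.02370 m/d
K = v · n / i = 0.02370 × 0.18 / 0.0011 = 3.88 m/d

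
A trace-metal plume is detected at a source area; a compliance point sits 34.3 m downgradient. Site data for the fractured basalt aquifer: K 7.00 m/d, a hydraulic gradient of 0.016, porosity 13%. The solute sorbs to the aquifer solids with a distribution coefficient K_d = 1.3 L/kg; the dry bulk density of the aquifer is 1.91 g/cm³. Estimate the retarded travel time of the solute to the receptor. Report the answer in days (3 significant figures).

Darcy flux q = K·i = 7.00 × 0.016 = 0.1120 m/d
v_s = q/n_e = 0.1120/0.13 = 0.8615 m/d
Retardation R = 1 + ρ_b·K_d/n = 1 + 1.91×1.3/0.13 = 20.10
Contaminant velocity v_c = v/R = 0.8615/20.10 = 0.04286 m/d
t = L/v_c = 34.3/0.04286 = 800.2 d

800 days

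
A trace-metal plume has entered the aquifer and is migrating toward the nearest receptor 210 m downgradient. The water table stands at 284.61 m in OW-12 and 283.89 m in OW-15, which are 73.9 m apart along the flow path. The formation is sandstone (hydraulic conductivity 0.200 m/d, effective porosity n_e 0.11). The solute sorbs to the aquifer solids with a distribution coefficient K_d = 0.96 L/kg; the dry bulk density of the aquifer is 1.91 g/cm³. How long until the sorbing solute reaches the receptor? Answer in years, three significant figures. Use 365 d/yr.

Hydraulic gradient i = (284.61 − 283.89) / 73.9 = 0.72 / 73.9 = 0.009743
Specific discharge q = 0.200 × 0.009743 = 0.001949 m/d
Seepage velocity v = q / n = 0.001949 / 0.11 = 0.01771 m/d
Retardation R = 1 + ρ_b·K_d/n = 1 + 1.91×0.96/0.11 = 17.67
Contaminant velocity v_c = v/R = 0.01771/17.67 = 0.001003 m/d
t = L/v_c = 210/0.001003 = 209500 d
   = 209500/365 = 574 yr

574 years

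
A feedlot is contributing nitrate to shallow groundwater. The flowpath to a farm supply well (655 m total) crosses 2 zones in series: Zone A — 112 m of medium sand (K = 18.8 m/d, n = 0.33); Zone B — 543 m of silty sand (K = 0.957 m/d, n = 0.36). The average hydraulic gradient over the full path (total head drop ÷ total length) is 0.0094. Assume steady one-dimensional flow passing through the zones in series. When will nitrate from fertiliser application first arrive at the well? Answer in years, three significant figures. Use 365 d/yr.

59.3 years

For zones in series the flux q is common to all zones; the equivalent conductivity is the harmonic (thickness-weighted) mean, K_eq = L_total / Σ(L_j/K_j).
Σ(L/K) = 112/18.8 + 543/0.957 = 5.957 + 567.4 = 573.4 d
K_eq = L_total / Σ(L/K) = 655 / 573.4 = 1.142 m/d
q = K_eq · i = 1.142 × 0.0094 = 0.01074 m/d (same in every zone)
Zone A: v = q/n = 0.01074/0.33 = 0.03254 m/d → t_A = 112/0.03254 = 3442 d
Zone B: v = q/n = 0.01074/0.36 = 0.02983 m/d → t_B = 543/0.02983 = 18200 d
Total t = 3442 + 18200 = 21650 d
   = 21650 / 365 = 59.3 yr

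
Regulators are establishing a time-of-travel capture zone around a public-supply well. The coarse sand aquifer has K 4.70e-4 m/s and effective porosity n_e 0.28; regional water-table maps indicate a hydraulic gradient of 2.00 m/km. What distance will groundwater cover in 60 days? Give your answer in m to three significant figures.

17.4 m

K = 4.70e-4 m/s × 86400 s/d = 40.61 m/d
Specific discharge q = 40.61 × 0.0020 = 0.08122 m/d
v_s = q/n_e = 0.08122/0.28 = 0.2901 m/d
L = v × T = 0.2901 × 60 = 17.40 m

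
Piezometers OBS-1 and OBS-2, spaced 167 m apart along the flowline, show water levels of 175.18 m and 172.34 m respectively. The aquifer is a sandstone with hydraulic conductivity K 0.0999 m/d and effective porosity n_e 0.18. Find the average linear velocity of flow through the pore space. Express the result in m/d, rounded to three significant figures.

0.00944 m/d

Hydraulic gradient i = (175.18 − 172.34) / 167 = 2.84 / 167 = 0.01701
q = Ki = 0.0999 × 0.01701 = 0.001699 m/d
v = Ki/n = 0.0999·0.01701/0.18 = 0.009438 m/d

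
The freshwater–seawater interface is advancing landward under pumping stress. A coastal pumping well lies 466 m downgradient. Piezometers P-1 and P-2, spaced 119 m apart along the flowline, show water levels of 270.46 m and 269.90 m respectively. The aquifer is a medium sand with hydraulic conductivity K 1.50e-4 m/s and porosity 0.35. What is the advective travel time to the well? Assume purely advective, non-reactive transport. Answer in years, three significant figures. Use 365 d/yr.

Hydraulic gradient i = (270.46 − 269.90) / 119 = 0.56 / 119 = 0.004706
K = 1.50e-4 m/s × 86400 s/d = 12.96 m/d
q = Ki = 12.96 × 0.004706 = 0.06099 m/d
Seepage velocity v = q / n = 0.06099 / 0.35 = 0.1743 m/d
t = L / v = 466 / 0.1743 = 2674 d
   = 2674 / 365 = 7.33 yr

7.33 years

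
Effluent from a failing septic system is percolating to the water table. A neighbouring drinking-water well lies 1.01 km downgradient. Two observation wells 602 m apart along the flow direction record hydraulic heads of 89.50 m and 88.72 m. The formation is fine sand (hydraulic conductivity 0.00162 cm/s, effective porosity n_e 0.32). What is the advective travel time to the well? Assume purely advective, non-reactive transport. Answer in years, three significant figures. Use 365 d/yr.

488 years

Hydraulic gradient i = (89.50 − 88.72) / 602 = 0.78 / 602 = 0.001296
K = 0.00162 cm/s × 864 = 1.400 m/d
Darcy flux q = K·i = 1.400 × 0.001296 = 0.001814 m/d
v_s = q/n_e = 0.001814/0.32 = 0.005667 m/d
L = 1.01 km = 1010 m
t = L / v = 1010 / 0.005667 = 178200 d
   = 178200 / 365 = 488 yr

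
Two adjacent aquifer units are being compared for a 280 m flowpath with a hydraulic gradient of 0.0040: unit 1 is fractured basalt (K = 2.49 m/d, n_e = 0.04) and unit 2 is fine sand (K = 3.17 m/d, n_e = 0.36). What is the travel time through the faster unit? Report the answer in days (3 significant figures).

1120 days

Unit 1 (fractured basalt): v = 2.49×0.0040/0.04 = 0.2490 m/d, t = 280/0.2490 = 1124 d
Unit 2 (fine sand): v = 3.17×0.0040/0.36 = 0.03522 m/d, t = 280/0.03522 = 7950 d
Faster unit: t = 1120 d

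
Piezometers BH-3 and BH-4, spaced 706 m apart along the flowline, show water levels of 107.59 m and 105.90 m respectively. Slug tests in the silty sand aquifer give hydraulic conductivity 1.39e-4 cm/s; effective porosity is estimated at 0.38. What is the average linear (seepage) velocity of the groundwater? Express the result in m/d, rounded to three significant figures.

7.57e-4 m/d

Hydraulic gradient i = (107.59 − 105.90) / 706 = 1.69 / 706 = 0.002394
K = 1.39e-4 cm/s × 864 = 0.1201 m/d
Specific discharge q = 0.1201 × 0.002394 = 2.875e-4 m/d
Seepage velocity v = q / n = 2.875e-4 / 0.38 = 7.565e-4 m/d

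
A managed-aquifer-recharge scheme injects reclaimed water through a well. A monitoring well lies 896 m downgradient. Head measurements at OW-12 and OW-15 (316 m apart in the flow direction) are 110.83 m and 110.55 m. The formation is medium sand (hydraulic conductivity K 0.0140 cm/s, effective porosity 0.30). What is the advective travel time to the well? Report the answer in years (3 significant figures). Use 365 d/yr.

Hydraulic gradient i = (110.83 − 110.55) / 316 = 0.28 / 316 = 8.861e-4
K = 0.0140 cm/s × 864 = 12.10 m/d
Darcy flux q = K·i = 12.10 × 8.861e-4 = 0.01072 m/d
Average linear velocity = 0.01072 / 0.30 = 0.03573 m/d
t = L / v = 896 / 0.03573 = 25080 d
   = 25080 / 365 = 68.7 yr

68.7 years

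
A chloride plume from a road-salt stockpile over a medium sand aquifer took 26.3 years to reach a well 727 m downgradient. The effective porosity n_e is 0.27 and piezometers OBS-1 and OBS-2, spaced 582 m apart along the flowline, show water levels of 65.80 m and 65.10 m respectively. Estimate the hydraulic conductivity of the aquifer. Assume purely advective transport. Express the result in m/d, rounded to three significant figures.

17.0 m/d

Hydraulic gradient i = (65.80 − 65.10) / 582 = 0.70 / 582 = 0.001203
t = 26.3 years = 9600 d
v = L / t = 727 / 9600 = 0.07573 m/d
K = v · n / i = 0.07573 × 0.27 / 0.001203 = 17.0 m/d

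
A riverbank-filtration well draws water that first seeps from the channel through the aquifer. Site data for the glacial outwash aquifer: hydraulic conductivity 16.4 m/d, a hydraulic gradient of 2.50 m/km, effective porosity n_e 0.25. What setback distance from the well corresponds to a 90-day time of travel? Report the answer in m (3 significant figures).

14.8 m

Specific discharge q = 16.4 × 0.0025 = 0.04100 m/d
Seepage velocity v = q / n = 0.04100 / 0.25 = 0.1640 m/d
L = v × T = 0.1640 × 90 = 14.76 m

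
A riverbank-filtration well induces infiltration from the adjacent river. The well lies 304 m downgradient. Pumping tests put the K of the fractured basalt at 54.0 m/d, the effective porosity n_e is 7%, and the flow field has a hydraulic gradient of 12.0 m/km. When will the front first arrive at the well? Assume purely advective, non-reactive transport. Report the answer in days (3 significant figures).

32.8 days

q = Ki = 54.0 × 0.012 = 0.6480 m/d
Seepage velocity v = q / n = 0.6480 / 0.07 = 9.257 m/d
t = L / v = 304 / 9.257 = 32.84 d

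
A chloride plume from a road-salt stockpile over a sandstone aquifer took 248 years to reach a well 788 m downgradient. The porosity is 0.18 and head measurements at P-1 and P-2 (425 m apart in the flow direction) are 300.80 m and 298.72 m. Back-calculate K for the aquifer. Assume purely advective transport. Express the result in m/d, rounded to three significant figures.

0.320 m/d

Hydraulic gradient i = (300.80 − 298.72) / 425 = 2.08 / 425 = 0.004894
t = 248 years = 90520 d
v = L / t = 788 / 90520 = 0.008705 m/d
K = v · n / i = 0.008705 × 0.18 / 0.004894 = 0.320 m/d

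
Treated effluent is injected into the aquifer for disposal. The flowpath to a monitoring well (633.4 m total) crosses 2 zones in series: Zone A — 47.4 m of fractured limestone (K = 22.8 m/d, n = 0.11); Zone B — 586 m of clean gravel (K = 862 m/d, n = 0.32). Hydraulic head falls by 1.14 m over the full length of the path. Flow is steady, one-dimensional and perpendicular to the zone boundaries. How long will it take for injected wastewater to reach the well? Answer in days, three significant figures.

466 days

Continuity: the same q passes through each zone, so ΔH = q·Σ(L_j/K_j) — the zones act as resistances in series.
Σ(L/K) = 47.4/22.8 + 586/862 = 2.079 + 0.6798 = 2.759 d
q = ΔH / Σ(L/K) = 1.14 / 2.759 = 0.4132 m/d (same in every zone)
Zone A: v = q/n = 0.4132/0.11 = 3.757 m/d → t_A = 47.4/3.757 = 12.62 d
Zone B: v = q/n = 0.4132/0.32 = 1.291 m/d → t_B = 586/1.291 = 453.8 d
Total t = 12.62 + 453.8 = 466.4 d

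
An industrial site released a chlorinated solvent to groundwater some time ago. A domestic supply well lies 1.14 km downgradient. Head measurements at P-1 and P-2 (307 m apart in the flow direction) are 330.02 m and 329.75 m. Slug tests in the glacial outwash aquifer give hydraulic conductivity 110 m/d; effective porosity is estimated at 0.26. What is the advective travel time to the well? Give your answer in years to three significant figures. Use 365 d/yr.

Hydraulic gradient i = (330.02 − 329.75) / 307 = 0.27 / 307 = 8.795e-4
Darcy flux q = K·i = 110 × 8.795e-4 = 0.09674 m/d
v_s = q/n_e = 0.09674/0.26 = 0.3721 m/d
L = 1.14 km = 1140 m
t = L / v = 1140 / 0.3721 = 3064 d
   = 3064 / 365 = 8.39 yr

8.39 years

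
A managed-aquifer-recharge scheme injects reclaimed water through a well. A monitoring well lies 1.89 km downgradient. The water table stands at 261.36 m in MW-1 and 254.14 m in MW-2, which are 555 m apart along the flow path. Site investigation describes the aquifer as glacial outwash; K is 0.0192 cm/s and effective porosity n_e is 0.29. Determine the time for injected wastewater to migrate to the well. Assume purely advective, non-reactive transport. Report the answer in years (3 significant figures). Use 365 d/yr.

6.96 years

Hydraulic gradient i = (261.36 − 254.14) / 555 = 7.22 / 555 = 0.01301
K = 0.0192 cm/s × 864 = 16.59 m/d
Darcy flux q = K·i = 16.59 × 0.01301 = 0.2158 m/d
Seepage velocity v = q / n = 0.2158 / 0.29 = 0.7442 m/d
L = 1.89 km = 1890 m
t = L / v = 1890 / 0.7442 = 2540 d
   = 2540 / 365 = 6.96 yr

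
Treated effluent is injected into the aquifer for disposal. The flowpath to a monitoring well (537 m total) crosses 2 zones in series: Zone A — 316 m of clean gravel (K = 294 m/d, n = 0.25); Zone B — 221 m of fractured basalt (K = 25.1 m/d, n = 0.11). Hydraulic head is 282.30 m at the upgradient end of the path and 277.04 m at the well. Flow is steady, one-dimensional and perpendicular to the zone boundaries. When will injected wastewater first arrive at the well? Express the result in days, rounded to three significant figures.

Total head drop ΔH = 282.30 − 277.04 = 5.26 m
Continuity: the same q passes through each zone, so ΔH = q·Σ(L_j/K_j) — the zones act as resistances in series.
Σ(L/K) = 316/294 + 221/25.1 = 1.075 + 8.805 = 9.880 d
q = ΔH / Σ(L/K) = 5.26 / 9.880 = 0.5324 m/d (same in every zone)
Zone A: v = q/n = 0.5324/0.25 = 2.130 m/d → t_A = 316/2.130 = 148.4 d
Zone B: v = q/n = 0.5324/0.11 = 4.840 m/d → t_B = 221/4.840 = 45.66 d
Total t = 148.4 + 45.66 = 194.0 d

194 days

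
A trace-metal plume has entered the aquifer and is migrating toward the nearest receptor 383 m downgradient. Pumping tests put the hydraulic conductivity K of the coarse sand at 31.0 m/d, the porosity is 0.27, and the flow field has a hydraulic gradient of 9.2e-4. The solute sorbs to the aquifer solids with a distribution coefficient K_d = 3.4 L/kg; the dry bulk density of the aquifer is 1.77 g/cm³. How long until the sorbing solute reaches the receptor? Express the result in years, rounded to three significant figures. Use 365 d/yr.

231 years

Darcy flux q = K·i = 31.0 × 9.2e-4 = 0.02852 m/d
Average linear velocity = 0.02852 / 0.27 = 0.1056 m/d
Retardation R = 1 + ρ_b·K_d/n = 1 + 1.77×3.4/0.27 = 23.29
Contaminant velocity v_c = v/R = 0.1056/23.29 = 0.004536 m/d
t = L/v_c = 383/0.004536 = 84440 d
   = 84440/365 = 231 yr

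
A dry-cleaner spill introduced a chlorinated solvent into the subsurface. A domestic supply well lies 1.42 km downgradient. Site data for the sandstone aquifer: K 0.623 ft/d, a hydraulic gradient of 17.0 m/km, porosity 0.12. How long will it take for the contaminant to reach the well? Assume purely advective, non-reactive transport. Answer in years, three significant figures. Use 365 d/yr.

145 years

K = 0.623 ft/d × 0.3048 = 0.1899 m/d
q = Ki = 0.1899 × 0.017 = 0.003228 m/d
Seepage velocity v = q / n = 0.003228 / 0.12 = 0.02690 m/d
L = 1.42 km = 1420 m
t = L / v = 1420 / 0.02690 = 52790 d
   = 52790 / 365 = 145 yr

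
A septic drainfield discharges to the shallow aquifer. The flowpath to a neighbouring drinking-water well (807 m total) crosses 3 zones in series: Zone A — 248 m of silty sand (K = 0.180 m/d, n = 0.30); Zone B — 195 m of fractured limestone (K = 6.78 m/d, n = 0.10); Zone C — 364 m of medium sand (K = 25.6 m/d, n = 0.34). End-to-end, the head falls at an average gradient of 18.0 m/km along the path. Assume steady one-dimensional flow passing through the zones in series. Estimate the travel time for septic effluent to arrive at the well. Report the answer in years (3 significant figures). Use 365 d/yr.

Steady 1-D flow in series ⇒ the Darcy flux q is identical in every zone and the zone head losses add (resistances L/K in series).
Σ(L/K) = 248/0.180 + 195/6.78 + 364/25.6 = 1378 + 28.76 + 14.22 = 1421 d
K_eq = L_total / Σ(L/K) = 807 / 1421 = 0.5680 m/d
q = K_eq · i = 0.5680 × 0.018 = 0.01022 m/d (same in every zone)
Zone A: v = q/n = 0.01022/0.30 = 0.03408 m/d → t_A = 248/0.03408 = 7277 d
Zone B: v = q/n = 0.01022/0.10 = 0.1022 m/d → t_B = 195/0.1022 = 1907 d
Zone C: v = q/n = 0.01022/0.34 = 0.03007 m/d → t_C = 364/0.03007 = 12100 d
Total t = 7277 + 1907 + 12100 = 21290 d
   = 21290 / 365 = 58.3 yr

58.3 years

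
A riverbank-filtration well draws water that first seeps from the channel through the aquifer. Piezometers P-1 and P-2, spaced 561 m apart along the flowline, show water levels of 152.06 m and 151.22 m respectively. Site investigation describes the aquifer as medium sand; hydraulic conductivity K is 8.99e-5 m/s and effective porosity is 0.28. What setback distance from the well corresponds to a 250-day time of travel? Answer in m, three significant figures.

10.4 m

Hydraulic gradient i = (152.06 − 151.22) / 561 = 0.84 / 561 = 0.001497
K = 8.99e-5 m/s × 86400 s/d = 7.767 m/d
q = Ki = 7.767 × 0.001497 = 0.01163 m/d
v = Ki/n = 7.767·0.001497/0.28 = 0.04154 m/d
L = v × T = 0.04154 × 250 = 10.38 m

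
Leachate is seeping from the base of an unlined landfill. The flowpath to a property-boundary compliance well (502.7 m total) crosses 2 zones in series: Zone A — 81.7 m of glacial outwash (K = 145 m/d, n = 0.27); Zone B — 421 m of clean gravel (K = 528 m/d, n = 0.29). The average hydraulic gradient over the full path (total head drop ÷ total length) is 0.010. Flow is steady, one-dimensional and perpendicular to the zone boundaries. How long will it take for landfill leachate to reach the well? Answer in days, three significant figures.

For zones in series the flux q is common to all zones; the equivalent conductivity is the harmonic (thickness-weighted) mean, K_eq = L_total / Σ(L_j/K_j).
Σ(L/K) = 81.7/145 + 421/528 = 0.5634 + 0.7973 = 1.361 d
K_eq = L_total / Σ(L/K) = 502.7 / 1.361 = 369.4 m/d
q = K_eq · i = 369.4 × 0.010 = 3.694 m/d (same in every zone)
Zone A: v = q/n = 3.694/0.27 = 13.68 m/d → t_A = 81.7/13.68 = 5.971 d
Zone B: v = q/n = 3.694/0.29 = 12.74 m/d → t_B = 421/12.74 = 33.05 d
Total t = 5.971 + 33.05 = 39.02 d

39.0 days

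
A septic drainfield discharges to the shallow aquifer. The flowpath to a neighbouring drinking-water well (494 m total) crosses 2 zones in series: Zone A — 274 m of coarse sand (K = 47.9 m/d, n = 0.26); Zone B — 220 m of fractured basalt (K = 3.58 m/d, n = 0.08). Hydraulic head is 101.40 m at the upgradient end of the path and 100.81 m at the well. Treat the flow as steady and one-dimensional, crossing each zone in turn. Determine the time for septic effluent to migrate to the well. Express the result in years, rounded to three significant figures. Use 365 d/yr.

27.7 years

Total head drop ΔH = 101.40 − 100.81 = 0.59 m
Steady 1-D flow in series ⇒ the Darcy flux q is identical in every zone and the zone head losses add (resistances L/K in series).
Σ(L/K) = 274/47.9 + 220/3.58 = 5.720 + 61.45 = 67.17 d
q = ΔH / Σ(L/K) = 0.59 / 67.17 = 0.008783 m/d (same in every zone)
Zone A: v = q/n = 0.008783/0.26 = 0.03378 m/d → t_A = 274/0.03378 = 8111 d
Zone B: v = q/n = 0.008783/0.08 = 0.1098 m/d → t_B = 220/0.1098 = 2004 d
Total t = 8111 + 2004 = 10110 d
   = 10110 / 365 = 27.7 yr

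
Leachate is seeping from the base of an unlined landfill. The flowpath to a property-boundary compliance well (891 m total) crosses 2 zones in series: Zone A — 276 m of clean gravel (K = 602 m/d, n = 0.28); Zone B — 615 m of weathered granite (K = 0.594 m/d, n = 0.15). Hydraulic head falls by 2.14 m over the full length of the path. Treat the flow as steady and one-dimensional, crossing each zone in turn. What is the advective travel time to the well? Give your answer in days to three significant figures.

82100 days

Steady 1-D flow in series ⇒ the Darcy flux q is identical in every zone and the zone head losses add (resistances L/K in series).
Σ(L/K) = 276/602 + 615/0.594 = 0.4585 + 1035 = 1036 d
q = ΔH / Σ(L/K) = 2.14 / 1036 = 0.002066 m/d (same in every zone)
Zone A: v = q/n = 0.002066/0.28 = 0.007379 m/d → t_A = 276/0.007379 = 37410 d
Zone B: v = q/n = 0.002066/0.15 = 0.01377 m/d → t_B = 615/0.01377 = 44650 d
Total t = 37410 + 44650 = 82060 d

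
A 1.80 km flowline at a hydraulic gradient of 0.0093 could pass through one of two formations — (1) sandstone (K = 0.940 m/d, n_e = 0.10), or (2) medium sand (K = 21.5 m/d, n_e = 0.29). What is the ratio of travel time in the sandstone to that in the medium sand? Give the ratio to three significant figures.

Unit 1 (sandstone): v = 0.940×0.0093/0.10 = 0.08742 m/d, t = 1800/0.08742 = 20590 d
Unit 2 (medium sand): v = 21.5×0.0093/0.29 = 0.6895 m/d, t = 1800/0.6895 = 2611 d
t(sandstone) / t(medium sand) = 20590/2611 = 7.89

7.89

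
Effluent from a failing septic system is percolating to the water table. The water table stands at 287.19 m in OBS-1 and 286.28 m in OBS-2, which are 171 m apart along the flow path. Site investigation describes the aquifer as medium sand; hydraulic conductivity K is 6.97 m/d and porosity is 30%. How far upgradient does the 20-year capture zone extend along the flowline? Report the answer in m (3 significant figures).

Hydraulic gradient i = (287.19 − 286.28) / 171 = 0.91 / 171 = 0.005322
Specific discharge q = 6.97 × 0.005322 = 0.03709 m/d
v = Ki/n = 6.97·0.005322/0.30 = 0.1236 m/d
T = 20 yr × 365 = 7300 d
L = v × T = 0.1236 × 7300 = 902.6 m

903 m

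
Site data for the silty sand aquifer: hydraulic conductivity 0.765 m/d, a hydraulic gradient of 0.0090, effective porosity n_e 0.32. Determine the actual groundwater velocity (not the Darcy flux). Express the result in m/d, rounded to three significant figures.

0.0215 m/d

q = Ki = 0.765 × 0.0090 = 0.006885 m/d
v_s = q/n_e = 0.006885/0.32 = 0.02152 m/d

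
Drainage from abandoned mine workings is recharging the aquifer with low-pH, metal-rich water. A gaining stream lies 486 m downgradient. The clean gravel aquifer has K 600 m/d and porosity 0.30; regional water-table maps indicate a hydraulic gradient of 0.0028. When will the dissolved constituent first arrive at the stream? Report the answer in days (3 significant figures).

86.8 days

q = Ki = 600 × 0.0028 = 1.680 m/d
Seepage velocity v = q / n = 1.680 / 0.30 = 5.600 m/d
t = L / v = 486 / 5.600 = 86.79 d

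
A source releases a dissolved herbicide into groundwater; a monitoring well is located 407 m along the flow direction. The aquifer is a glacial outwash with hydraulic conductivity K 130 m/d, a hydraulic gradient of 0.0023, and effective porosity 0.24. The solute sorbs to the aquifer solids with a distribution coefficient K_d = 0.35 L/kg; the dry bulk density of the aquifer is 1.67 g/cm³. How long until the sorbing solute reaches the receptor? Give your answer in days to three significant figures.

1120 days

q = Ki = 130 × 0.0023 = 0.2990 m/d
v = Ki/n = 130·0.0023/0.24 = 1.246 m/d
Retardation R = 1 + ρ_b·K_d/n = 1 + 1.67×0.35/0.24 = 3.435
Contaminant velocity v_c = v/R = 1.246/3.435 = 0.3626 m/d
t = L/v_c = 407/0.3626 = 1122 d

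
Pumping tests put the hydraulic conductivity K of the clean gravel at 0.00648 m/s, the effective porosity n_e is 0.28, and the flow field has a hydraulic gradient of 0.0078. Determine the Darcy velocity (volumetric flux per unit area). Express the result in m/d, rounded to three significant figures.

K = 0.00648 m/s × 86400 s/d = 559.9 m/d
Specific discharge q = 559.9 × 0.0078 = 4.367 m/d

4.37 m/d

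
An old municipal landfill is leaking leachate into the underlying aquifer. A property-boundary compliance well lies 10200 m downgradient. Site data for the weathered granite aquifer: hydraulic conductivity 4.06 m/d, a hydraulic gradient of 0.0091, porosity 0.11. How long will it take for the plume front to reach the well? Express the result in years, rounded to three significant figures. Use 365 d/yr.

83.2 years

Specific discharge q = 4.06 × 0.0091 = 0.03695 m/d
v = Ki/n = 4.06·0.0091/0.11 = 0.3359 m/d
t = L / v = 10200 / 0.3359 = 30370 d
   = 30370 / 365 = 83.2 yr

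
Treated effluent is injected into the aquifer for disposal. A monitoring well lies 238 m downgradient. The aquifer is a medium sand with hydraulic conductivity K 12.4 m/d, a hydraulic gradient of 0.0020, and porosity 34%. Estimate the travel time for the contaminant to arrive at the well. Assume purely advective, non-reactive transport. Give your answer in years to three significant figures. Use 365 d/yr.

8.94 years

q = Ki = 12.4 × 0.0020 = 0.02480 m/d
Seepage velocity v = q / n = 0.02480 / 0.34 = 0.07294 m/d
t = L / v = 238 / 0.07294 = 3263 d
   = 3263 / 365 = 8.94 yr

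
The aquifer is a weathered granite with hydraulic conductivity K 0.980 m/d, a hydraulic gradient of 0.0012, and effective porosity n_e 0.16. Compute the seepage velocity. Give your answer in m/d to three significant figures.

Darcy flux q = K·i = 0.980 × 0.0012 = 0.001176 m/d
Average linear velocity = 0.001176 / 0.16 = 0.007350 m/d

0.00735 m/d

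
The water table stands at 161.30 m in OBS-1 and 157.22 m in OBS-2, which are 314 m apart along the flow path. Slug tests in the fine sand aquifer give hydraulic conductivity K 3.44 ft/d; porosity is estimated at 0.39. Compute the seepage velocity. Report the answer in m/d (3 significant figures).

Hydraulic gradient i = (161.30 − 157.22) / 314 = 4.08 / 314 = 0.01299
K = 3.44 ft/d × 0.3048 = 1.049 m/d
q = Ki = 1.049 × 0.01299 = 0.01362 m/d
v_s = q/n_e = 0.01362/0.39 = 0.03493 m/d

0.0349 m/d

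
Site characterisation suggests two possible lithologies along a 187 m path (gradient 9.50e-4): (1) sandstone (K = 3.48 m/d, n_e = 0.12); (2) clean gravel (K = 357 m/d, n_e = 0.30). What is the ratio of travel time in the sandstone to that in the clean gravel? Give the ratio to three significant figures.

Unit 1 (sandstone): v = 3.48×9.5e-4/0.12 = 0.02755 m/d, t = 187/0.02755 = 6788 d
Unit 2 (clean gravel): v = 357×9.5e-4/0.30 = 1.131 m/d, t = 187/1.131 = 165.4 d
t(sandstone) / t(clean gravel) = 6788/165.4 = 41.0

41.0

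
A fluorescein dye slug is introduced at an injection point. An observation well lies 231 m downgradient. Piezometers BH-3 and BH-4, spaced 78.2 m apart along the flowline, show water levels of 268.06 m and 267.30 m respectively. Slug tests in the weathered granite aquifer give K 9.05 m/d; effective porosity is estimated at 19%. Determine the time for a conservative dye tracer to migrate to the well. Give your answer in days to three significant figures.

Hydraulic gradient i = (268.06 − 267.30) / 78.2 = 0.76 / 78.2 = 0.009719
Specific discharge q = 9.05 × 0.009719 = 0.08795 m/d
Average linear velocity = 0.08795 / 0.19 = 0.4629 m/d
t = L / v = 231 / 0.4629 = 499.0 d

499 days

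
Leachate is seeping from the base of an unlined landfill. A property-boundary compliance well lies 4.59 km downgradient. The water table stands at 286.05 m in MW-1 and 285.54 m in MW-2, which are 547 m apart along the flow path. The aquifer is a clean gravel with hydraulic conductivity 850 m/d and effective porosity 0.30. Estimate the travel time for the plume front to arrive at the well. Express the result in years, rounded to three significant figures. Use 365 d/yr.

4.76 years

Hydraulic gradient i = (286.05 − 285.54) / 547 = 0.51 / 547 = 9.324e-4
Specific discharge q = 850 × 9.324e-4 = 0.7925 m/d
Average linear velocity = 0.7925 / 0.30 = 2.642 m/d
L = 4.59 km = 4590 m
t = L / v = 4590 / 2.642 = 1738 d
   = 1738 / 365 = 4.76 yr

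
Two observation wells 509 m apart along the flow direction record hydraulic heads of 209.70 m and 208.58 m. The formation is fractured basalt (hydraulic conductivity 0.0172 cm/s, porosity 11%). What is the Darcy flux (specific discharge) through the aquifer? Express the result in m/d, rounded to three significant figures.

0.0327 m/d

Hydraulic gradient i = (209.70 − 208.58) / 509 = 1.12 / 509 = 0.002200
K = 0.0172 cm/s × 864 = 14.86 m/d
Darcy flux q = K·i = 14.86 × 0.002200 = 0.03270 m/d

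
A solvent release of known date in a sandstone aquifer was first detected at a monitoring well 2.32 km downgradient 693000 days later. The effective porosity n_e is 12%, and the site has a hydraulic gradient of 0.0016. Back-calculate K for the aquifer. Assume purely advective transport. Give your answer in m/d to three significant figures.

0.251 m/d

L = 2.32 km = 2320 m
v = L / t = 2320 / 693000 = 0.003348 m/d
K = v · n / i = 0.003348 × 0.12 / 0.0016 = 0.251 m/d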